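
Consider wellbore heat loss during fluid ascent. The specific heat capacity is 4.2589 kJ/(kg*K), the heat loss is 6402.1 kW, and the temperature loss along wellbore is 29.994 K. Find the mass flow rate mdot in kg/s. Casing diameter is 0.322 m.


mdot = Q_loss / (cp * dT)
mdot = 6402.1 / (4.2589 * 29.994)
mdot = 50.118 kg/s


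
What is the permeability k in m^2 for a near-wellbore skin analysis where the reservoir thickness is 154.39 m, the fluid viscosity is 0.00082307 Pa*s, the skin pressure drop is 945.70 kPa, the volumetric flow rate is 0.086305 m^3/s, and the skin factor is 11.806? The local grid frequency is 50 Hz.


k = S*q*mu / (2*pi*dP_s*1000*hr)
k = 11.806*0.086305*0.00082307 / (2*pi*945.70*1000*154.39)
k = 9.1416e-13 m^2


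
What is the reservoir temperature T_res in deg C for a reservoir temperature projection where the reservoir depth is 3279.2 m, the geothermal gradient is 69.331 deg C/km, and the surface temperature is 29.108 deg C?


T_res = T_surf + grad * d / 1000
T_res = 29.108 + 69.331 * 3279.2 / 1000
T_res = 256.46 deg C


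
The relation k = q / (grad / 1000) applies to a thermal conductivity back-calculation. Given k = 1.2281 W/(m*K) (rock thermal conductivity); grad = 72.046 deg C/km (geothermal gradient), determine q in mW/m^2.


q = k * grad / 1000
q = 1.2281 * 72.046 / 1000
q = 0.08847969 W/m^2
Convert: 0.08847969 W/m^2 * 1000.0 = 88.480 mW/m^2
q = 88.480 mW/m^2


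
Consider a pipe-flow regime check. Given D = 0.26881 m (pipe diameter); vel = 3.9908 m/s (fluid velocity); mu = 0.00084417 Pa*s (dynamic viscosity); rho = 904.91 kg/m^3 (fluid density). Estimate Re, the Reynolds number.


Re = rho * vel * D / mu
Re = 904.91 * 3.9908 * 0.26881 / 0.00084417
Re = 1.1500e+06


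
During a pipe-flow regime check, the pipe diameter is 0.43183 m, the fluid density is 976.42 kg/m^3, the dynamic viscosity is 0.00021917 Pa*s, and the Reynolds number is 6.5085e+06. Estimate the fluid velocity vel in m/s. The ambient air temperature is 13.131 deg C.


vel = Re * mu / (rho * D)
vel = 6.5085e+06 * 0.00021917 / (976.42 * 0.43183)
vel = 3.3831 m/s


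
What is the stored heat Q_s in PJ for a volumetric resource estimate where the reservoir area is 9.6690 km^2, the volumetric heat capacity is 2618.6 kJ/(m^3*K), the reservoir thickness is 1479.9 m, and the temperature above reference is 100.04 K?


Step 1: Vr = A*1e6*hr = 9.669*1e6*1479.9 = 1.430915e+10 m^3
Step 2: Q_s = Vr*rhoc*dT/1e12 = 1.430915e+10*2618.6*100.04/1e12 = 3748.5 PJ
Q_s = 3748.5 PJ


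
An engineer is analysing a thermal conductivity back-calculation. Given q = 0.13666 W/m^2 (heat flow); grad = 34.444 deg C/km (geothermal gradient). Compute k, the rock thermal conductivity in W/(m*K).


k = q / (grad / 1000)
k = 0.13666 / (34.444 / 1000)
k = 3.9676 W/(m*K)


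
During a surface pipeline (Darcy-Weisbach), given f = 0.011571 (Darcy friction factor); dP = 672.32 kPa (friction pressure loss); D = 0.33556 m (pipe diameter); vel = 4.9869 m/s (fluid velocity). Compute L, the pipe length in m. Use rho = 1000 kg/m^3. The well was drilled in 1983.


L = dP*1000*D / (f*rho*vel^2/2)
L = 672.32*1000*0.33556 / (0.011571*1000*4.9869^2/2)
L = 1568.0 m


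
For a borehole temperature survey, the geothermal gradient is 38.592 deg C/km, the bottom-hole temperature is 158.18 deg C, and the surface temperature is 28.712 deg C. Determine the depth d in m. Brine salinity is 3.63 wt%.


d = (T_d - T_surf) / grad * 1000
d = (158.18 - 28.712) / 38.592 * 1000
d = 3354.8 m


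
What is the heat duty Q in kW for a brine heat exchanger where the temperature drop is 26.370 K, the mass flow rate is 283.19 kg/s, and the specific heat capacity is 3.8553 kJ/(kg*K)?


Q = mdot * cp * dT / 1000
Q = 283.19 * 3.8553 * 26.370 / 1000
Q = 28.79030 MW
Convert: 28.79030 MW * 1000.0 = 28790 kW
Q = 28790 kW


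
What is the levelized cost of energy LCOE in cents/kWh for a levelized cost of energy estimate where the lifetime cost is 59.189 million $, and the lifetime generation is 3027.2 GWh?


LCOE = C_tot / E_tot * 100
LCOE = 59.189 / 3027.2 * 100
LCOE = 1.9552 cents/kWh


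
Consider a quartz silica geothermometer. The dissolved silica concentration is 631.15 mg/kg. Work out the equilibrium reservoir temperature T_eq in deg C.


T_eq = 1309 / (5.19 - log10(SiO2)) - 273.15
T_eq = 1309 / (5.19 - log10(631.15)) - 273.15
T_eq = 274.58 deg C


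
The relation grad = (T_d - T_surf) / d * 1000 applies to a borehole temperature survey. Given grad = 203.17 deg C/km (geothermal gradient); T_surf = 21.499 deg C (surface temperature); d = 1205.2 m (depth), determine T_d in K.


T_d = T_surf + grad * d / 1000
T_d = 21.499 + 203.17 * 1205.2 / 1000
T_d = 266.3595 deg C
Convert to K: 266.3595 + 273.15 = 539.51 K
T_d = 539.51 K


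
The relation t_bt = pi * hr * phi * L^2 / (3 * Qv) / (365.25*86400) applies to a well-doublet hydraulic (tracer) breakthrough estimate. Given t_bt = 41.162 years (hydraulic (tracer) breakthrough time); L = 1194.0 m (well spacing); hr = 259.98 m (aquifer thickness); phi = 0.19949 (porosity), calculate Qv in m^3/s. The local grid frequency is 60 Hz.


Qv = pi*hr*phi*L^2 / (3*t_bt*365.25*86400)
Qv = pi*259.98*0.19949*1194.0^2 / (3*41.162*365.25*86400)
Qv = 0.059607 m^3/s


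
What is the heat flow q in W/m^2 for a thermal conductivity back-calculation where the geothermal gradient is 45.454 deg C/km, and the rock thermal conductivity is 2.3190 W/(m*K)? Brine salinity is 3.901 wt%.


q = k * grad / 1000
q = 2.3190 * 45.454 / 1000
q = 0.10541 W/m^2


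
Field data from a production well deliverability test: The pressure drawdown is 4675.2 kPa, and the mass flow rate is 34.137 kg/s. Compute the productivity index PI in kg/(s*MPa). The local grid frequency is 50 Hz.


PI = mdot * 1000 / dP
PI = 34.137 * 1000 / 4675.2
PI = 7.3017 kg/(s*MPa)


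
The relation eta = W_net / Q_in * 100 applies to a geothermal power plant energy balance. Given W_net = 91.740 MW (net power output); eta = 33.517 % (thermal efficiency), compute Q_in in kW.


Q_in = W_net / (eta / 100)
Q_in = 91.740 / (33.517 / 100)
Q_in = 273.7118 MW
Convert: 273.7118 MW * 1000.0 = 2.7371e+05 kW
Q_in = 2.7371e+05 kW


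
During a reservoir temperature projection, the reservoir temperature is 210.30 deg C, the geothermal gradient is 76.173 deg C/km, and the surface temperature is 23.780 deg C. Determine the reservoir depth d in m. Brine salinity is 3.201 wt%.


d = (T_res - T_surf) / grad * 1000
d = (210.30 - 23.780) / 76.173 * 1000
d = 2448.6 m


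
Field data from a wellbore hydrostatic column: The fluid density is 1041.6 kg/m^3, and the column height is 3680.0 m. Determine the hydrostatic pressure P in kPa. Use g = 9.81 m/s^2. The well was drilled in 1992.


P = rho * g * h / 1e6
P = 1041.6 * 9.81 * 3680.0 / 1e6
P = 37.60259 MPa
Convert: 37.60259 MPa * 1000.0 = 37603 kPa
P = 37603 kPa


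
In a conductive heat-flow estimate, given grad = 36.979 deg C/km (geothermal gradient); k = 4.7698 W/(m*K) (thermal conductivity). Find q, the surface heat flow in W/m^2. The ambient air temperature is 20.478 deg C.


q = k * grad / 1000
q = 4.7698 * 36.979 / 1000
q = 0.17638 W/m^2


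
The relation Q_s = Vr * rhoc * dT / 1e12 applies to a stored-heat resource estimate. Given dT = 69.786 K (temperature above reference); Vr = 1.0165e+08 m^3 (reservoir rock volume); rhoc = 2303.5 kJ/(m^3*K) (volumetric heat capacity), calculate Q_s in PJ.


Q_s = Vr * rhoc * dT / 1e12
Q_s = 1.0165e+08 * 2303.5 * 69.786 / 1e12
Q_s = 16.340 PJ


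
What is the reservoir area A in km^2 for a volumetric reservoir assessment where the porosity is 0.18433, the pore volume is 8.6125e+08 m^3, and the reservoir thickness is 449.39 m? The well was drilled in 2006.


A = Vp / (1e6 * hr * phi)
A = 8.6125e+08 / (1e6 * 449.39 * 0.18433)
A = 10.397 km^2


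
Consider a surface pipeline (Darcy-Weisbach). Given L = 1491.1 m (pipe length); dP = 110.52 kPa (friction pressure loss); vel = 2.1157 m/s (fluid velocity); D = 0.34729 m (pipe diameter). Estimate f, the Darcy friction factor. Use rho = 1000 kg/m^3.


f = dP*1000 / ((L/D)*(rho*vel^2/2))
f = 110.52*1000 / ((1491.1/0.34729)*(1000*2.1157^2/2))
f = 0.011501


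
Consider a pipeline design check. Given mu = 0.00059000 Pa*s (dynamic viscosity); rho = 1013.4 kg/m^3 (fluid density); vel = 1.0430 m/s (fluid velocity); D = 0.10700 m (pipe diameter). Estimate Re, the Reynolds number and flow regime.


Step 1: Re = rho*vel*D/mu = 1013.4*1.043*0.107/0.00059 = 1.9169e+05
Step 2: Re = 1.9169e+05 > 4000, so flow is turbulent.
Re = 1.9169e+05 (turbulent)


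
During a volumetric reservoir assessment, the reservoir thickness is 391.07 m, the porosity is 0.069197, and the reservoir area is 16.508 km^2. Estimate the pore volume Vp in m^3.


Vp = A * 1e6 * hr * phi
Vp = 16.508 * 1e6 * 391.07 * 0.069197
Vp = 4.4672e+08 m^3


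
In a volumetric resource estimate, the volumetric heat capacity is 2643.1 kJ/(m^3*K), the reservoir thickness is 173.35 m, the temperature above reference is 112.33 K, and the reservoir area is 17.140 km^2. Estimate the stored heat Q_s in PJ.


Step 1: Vr = A*1e6*hr = 17.14*1e6*173.35 = 2.971219e+09 m^3
Step 2: Q_s = Vr*rhoc*dT/1e12 = 2.971219e+09*2643.1*112.33/1e12 = 882.15 PJ
Q_s = 882.15 PJ


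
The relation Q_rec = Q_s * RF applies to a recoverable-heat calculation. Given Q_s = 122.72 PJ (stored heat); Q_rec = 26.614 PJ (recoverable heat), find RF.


RF = Q_rec / Q_s
RF = 26.614 / 122.72
RF = 0.21687


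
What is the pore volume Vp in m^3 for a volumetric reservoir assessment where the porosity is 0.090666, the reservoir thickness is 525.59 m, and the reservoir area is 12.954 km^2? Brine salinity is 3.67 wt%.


Vp = A * 1e6 * hr * phi
Vp = 12.954 * 1e6 * 525.59 * 0.090666
Vp = 6.1730e+08 m^3


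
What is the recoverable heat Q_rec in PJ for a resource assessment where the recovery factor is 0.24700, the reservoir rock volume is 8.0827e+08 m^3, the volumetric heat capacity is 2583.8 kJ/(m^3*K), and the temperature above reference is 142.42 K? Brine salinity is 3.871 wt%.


Step 1: Q_s = Vr*rhoc*dT/1e12 = 8.0827e+08*2583.8*142.42/1e12 = 297.4311 PJ
Step 2: Q_rec = Q_s * RF = 297.4311 * 0.247 = 73.465 PJ
Q_rec = 73.465 PJ


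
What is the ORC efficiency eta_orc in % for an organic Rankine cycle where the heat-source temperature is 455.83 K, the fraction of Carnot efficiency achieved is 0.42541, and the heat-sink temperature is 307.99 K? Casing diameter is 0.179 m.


eta_orc = (1 - Tc/Th) * f * 100
eta_orc = (1 - 307.99/455.83) * 0.42541 * 100
eta_orc = 13.797 %


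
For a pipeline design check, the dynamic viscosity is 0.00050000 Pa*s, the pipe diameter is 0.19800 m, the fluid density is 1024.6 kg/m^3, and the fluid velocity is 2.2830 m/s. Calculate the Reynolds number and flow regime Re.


Step 1: Re = rho*vel*D/mu = 1024.6*2.283*0.198/0.0005 = 9.2631e+05
Step 2: Re = 9.2631e+05 > 4000, so flow is turbulent.
Re = 9.2631e+05 (turbulent)


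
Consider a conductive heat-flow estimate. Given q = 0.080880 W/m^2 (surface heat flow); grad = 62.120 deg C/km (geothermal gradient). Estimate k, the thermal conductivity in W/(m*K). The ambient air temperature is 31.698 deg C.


k = q * 1000 / grad
k = 0.080880 * 1000 / 62.120
k = 1.3020 W/(m*K)


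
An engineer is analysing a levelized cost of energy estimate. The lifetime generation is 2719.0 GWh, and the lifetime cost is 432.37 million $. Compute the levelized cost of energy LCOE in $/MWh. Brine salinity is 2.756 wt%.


LCOE = C_tot / E_tot * 100
LCOE = 432.37 / 2719.0 * 100
LCOE = 15.90180 cents/kWh
Convert: 15.90180 cents/kWh * 10.0 = 159.02 $/MWh
LCOE = 159.02 $/MWh


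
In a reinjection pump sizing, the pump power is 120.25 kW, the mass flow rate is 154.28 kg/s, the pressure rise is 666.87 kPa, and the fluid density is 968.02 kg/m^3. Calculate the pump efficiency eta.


eta = mdot * dP / (rho * P_pump)
eta = 154.28 * 666.87 / (968.02 * 120.25)
eta = 0.88386


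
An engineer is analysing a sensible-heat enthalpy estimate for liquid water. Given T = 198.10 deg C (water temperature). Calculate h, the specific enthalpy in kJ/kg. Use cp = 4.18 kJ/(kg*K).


h = cp * T
h = 4.18 * 198.10
h = 828.06 kJ/kg


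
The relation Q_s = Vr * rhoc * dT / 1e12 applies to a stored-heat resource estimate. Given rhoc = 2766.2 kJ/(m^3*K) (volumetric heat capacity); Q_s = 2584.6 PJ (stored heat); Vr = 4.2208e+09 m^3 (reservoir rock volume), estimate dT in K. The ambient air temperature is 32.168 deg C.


dT = Q_s * 1e12 / (Vr * rhoc)
dT = 2584.6 * 1e12 / (4.2208e+09 * 2766.2)
dT = 221.37 K


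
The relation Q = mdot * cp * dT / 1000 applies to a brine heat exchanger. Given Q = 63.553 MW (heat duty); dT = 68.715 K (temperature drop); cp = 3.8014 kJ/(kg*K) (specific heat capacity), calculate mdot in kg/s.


mdot = Q * 1000 / (cp * dT)
mdot = 63.553 * 1000 / (3.8014 * 68.715)
mdot = 243.30 kg/s


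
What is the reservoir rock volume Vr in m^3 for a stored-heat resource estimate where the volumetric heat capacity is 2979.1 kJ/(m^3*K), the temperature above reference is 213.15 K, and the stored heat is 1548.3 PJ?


Vr = Q_s * 1e12 / (rhoc * dT)
Vr = 1548.3 * 1e12 / (2979.1 * 213.15)
Vr = 2.4383e+09 m^3


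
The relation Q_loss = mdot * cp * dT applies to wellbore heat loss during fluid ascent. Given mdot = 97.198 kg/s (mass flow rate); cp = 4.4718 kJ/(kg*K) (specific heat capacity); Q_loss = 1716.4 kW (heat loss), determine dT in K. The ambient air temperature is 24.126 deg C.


dT = Q_loss / (mdot * cp)
dT = 1716.4 / (97.198 * 4.4718)
dT = 3.9489 K


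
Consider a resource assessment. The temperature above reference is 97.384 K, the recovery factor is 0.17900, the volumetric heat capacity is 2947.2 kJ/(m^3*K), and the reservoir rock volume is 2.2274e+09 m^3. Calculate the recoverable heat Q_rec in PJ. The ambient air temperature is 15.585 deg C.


Step 1: Q_s = Vr*rhoc*dT/1e12 = 2.2274e+09*2947.2*97.384/1e12 = 639.2864 PJ
Step 2: Q_rec = Q_s * RF = 639.2864 * 0.179 = 114.43 PJ
Q_rec = 114.43 PJ


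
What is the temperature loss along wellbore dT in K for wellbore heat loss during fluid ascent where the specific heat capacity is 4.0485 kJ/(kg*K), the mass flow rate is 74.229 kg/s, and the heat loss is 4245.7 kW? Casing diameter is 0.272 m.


dT = Q_loss / (mdot * cp)
dT = 4245.7 / (74.229 * 4.0485)
dT = 14.128 K


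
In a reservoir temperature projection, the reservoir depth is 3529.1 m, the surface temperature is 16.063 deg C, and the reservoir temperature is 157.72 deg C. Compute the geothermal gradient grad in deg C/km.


grad = (T_res - T_surf) / d * 1000
grad = (157.72 - 16.063) / 3529.1 * 1000
grad = 40.140 deg C/km


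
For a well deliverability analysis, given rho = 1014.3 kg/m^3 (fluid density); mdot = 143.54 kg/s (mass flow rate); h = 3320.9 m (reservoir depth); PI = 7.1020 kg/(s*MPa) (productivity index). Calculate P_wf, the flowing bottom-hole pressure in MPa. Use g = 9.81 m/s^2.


Step 1: P_i = rho*g*h/1e6 = 1014.3*9.81*3320.9/1e6 = 33.04389 MPa
Step 2: P_wf = P_i - mdot/PI = 33.04389 - 143.54/7.102 = 12.833 MPa
P_wf = 12.833 MPa


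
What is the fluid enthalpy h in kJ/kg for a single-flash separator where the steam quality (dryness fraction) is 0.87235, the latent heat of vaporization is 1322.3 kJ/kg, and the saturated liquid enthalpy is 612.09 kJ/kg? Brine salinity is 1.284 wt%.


h = hf + x * hfg
h = 612.09 + 0.87235 * 1322.3
h = 1765.6 kJ/kg


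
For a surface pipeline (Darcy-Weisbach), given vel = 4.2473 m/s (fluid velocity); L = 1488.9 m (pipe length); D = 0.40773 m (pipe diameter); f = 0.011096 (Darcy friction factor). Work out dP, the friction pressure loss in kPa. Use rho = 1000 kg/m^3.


dP = f * (L/D) * (rho*vel^2/2) / 1000
dP = 0.011096 * (1488.9/0.40773) * (1000*4.2473^2/2) / 1000
dP = 365.47 kPa


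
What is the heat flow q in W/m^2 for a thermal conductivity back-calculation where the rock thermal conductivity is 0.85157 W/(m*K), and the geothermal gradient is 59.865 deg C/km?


q = k * grad / 1000
q = 0.85157 * 59.865 / 1000
q = 0.050979 W/m^2


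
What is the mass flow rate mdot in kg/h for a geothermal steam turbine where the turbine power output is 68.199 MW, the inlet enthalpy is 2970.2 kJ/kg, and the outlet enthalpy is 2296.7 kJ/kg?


mdot = P * 1000 / (h_in - h_out)
mdot = 68.199 * 1000 / (2970.2 - 2296.7)
mdot = 101.2606 kg/s
Convert: 101.2606 kg/s * 3600.0 = 3.6454e+05 kg/h
mdot = 3.6454e+05 kg/h


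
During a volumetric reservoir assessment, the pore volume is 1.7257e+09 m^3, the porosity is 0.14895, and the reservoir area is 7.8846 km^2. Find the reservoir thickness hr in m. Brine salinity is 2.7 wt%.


hr = Vp / (A * 1e6 * phi)
hr = 1.7257e+09 / (7.8846 * 1e6 * 0.14895)
hr = 1469.4 m


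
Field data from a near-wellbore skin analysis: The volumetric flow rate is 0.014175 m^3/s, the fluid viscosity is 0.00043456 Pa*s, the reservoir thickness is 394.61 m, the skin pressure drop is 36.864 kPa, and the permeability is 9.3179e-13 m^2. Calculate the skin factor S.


S = dP_s * 1000 * 2*pi*k*hr / (q*mu)
S = 36.864 * 1000 * 2*pi*9.3179e-13*394.61 / (0.014175*0.00043456)
S = 13.826


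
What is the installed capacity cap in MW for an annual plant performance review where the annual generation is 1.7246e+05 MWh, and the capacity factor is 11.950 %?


cap = E_a / (CF/100 * 8760)
cap = 1.7246e+05 / (11.950/100 * 8760)
cap = 164.75 MW


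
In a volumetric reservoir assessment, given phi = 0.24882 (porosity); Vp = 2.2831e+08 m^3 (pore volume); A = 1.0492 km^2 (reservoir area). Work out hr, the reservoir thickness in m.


hr = Vp / (A * 1e6 * phi)
hr = 2.2831e+08 / (1.0492 * 1e6 * 0.24882)
hr = 874.54 m


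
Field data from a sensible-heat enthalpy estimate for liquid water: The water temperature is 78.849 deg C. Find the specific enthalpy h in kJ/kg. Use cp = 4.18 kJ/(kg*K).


h = cp * T
h = 4.18 * 78.849
h = 329.59 kJ/kg


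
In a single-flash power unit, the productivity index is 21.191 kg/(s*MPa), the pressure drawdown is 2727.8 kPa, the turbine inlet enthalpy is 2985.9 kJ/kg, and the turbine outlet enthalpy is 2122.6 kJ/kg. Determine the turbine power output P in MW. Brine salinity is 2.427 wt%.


Step 1: mdot = PI * dP / 1000 = 21.191 * 2727.8 / 1000 = 57.80481 kg/s
Step 2: P = mdot*(h_in - h_out)/1000 = 57.80481*(2985.9 - 2122.6)/1000 = 49.903 MW
P = 49.903 MW


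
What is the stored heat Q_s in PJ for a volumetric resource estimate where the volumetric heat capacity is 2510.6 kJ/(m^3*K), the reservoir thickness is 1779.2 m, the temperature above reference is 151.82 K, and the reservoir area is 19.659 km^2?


Step 1: Vr = A*1e6*hr = 19.659*1e6*1779.2 = 3.497729e+10 m^3
Step 2: Q_s = Vr*rhoc*dT/1e12 = 3.497729e+10*2510.6*151.82/1e12 = 13332 PJ
Q_s = 13332 PJ


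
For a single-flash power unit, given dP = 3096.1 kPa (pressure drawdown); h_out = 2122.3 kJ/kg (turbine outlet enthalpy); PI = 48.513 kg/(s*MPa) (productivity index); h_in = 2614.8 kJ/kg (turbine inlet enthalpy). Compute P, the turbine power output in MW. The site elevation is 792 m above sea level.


Step 1: mdot = PI * dP / 1000 = 48.513 * 3096.1 / 1000 = 150.2011 kg/s
Step 2: P = mdot*(h_in - h_out)/1000 = 150.2011*(2614.8 - 2122.3)/1000 = 73.974 MW
P = 73.974 MW


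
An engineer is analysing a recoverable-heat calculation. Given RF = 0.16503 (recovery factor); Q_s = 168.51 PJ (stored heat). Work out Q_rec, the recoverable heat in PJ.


Q_rec = Q_s * RF
Q_rec = 168.51 * 0.16503
Q_rec = 27.809 PJ


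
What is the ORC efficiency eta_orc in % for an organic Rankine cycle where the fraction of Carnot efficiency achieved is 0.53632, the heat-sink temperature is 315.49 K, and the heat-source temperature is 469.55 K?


eta_orc = (1 - Tc/Th) * f * 100
eta_orc = (1 - 315.49/469.55) * 0.53632 * 100
eta_orc = 17.597 %


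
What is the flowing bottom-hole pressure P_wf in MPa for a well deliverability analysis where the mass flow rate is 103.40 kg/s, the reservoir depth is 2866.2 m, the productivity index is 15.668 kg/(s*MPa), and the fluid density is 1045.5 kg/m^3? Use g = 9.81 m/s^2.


Step 1: P_i = rho*g*h/1e6 = 1045.5*9.81*2866.2/1e6 = 29.39676 MPa
Step 2: P_wf = P_i - mdot/PI = 29.39676 - 103.4/15.668 = 22.797 MPa
P_wf = 22.797 MPa


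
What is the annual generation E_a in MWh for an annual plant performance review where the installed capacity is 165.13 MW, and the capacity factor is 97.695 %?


E_a = CF / 100 * cap * 8760
E_a = 97.695 / 100 * 165.13 * 8760
E_a = 1.4132e+06 MWh


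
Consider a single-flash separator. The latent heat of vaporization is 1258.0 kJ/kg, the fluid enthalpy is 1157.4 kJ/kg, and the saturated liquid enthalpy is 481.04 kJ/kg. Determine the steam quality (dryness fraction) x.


x = (h - hf) / hfg
x = (1157.4 - 481.04) / 1258.0
x = 0.53765


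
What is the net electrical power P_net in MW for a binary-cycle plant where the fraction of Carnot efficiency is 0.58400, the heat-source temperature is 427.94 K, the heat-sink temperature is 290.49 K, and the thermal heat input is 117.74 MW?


Step 1: eta = (1 - Tc/Th)*f = (1 - 290.49/427.94)*0.584 = 0.1875749
Step 2: P_net = eta * Q_in = 0.1875749 * 117.74 = 22.085 MW
P_net = 22.085 MW


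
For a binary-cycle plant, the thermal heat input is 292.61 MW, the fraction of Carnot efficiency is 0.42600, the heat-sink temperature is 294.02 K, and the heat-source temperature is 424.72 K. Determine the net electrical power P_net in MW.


Step 1: eta = (1 - Tc/Th)*f = (1 - 294.02/424.72)*0.426 = 0.1310939
Step 2: P_net = eta * Q_in = 0.1310939 * 292.61 = 38.359 MW
P_net = 38.359 MW


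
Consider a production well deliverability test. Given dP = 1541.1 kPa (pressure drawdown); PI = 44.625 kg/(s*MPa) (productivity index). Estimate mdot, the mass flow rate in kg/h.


mdot = PI * dP / 1000
mdot = 44.625 * 1541.1 / 1000
mdot = 68.77159 kg/s
Convert: 68.77159 kg/s * 3600.0 = 2.4758e+05 kg/h
mdot = 2.4758e+05 kg/h


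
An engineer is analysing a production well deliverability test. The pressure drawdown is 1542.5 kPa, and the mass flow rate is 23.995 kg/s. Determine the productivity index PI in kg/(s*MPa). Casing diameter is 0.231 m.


PI = mdot * 1000 / dP
PI = 23.995 * 1000 / 1542.5
PI = 15.556 kg/(s*MPa)


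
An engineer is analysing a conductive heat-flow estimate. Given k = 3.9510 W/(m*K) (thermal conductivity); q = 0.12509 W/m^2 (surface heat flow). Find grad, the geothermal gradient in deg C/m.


grad = q * 1000 / k
grad = 0.12509 * 1000 / 3.9510
grad = 31.66034 deg C/km
Convert: 31.66034 deg C/km * 0.001 = 0.031660 deg C/m
grad = 0.031660 deg C/m


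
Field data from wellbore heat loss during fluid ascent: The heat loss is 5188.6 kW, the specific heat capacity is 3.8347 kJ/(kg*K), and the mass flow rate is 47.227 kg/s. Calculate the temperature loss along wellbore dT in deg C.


dT = Q_loss / (mdot * cp)
dT = 5188.6 / (47.227 * 3.8347)
dT = 28.65025 K
Convert (temperature difference, 1 K = 1 deg C): 28.65025 K = 28.65025 deg C
dT = 28.650 deg C


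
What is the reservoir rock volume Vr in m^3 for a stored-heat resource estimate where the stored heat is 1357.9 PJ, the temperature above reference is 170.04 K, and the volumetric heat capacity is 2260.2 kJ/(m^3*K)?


Vr = Q_s * 1e12 / (rhoc * dT)
Vr = 1357.9 * 1e12 / (2260.2 * 170.04)
Vr = 3.5332e+09 m^3


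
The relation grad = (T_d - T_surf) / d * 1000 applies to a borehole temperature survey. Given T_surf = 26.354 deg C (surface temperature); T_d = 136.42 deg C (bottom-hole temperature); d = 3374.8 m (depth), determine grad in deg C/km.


grad = (T_d - T_surf) / d * 1000
grad = (136.42 - 26.354) / 3374.8 * 1000
grad = 32.614 deg C/km


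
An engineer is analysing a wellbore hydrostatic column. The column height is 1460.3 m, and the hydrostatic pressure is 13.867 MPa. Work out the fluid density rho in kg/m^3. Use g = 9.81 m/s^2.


rho = P * 1e6 / (g * h)
rho = 13.867 * 1e6 / (9.81 * 1460.3)
rho = 967.99 kg/m^3


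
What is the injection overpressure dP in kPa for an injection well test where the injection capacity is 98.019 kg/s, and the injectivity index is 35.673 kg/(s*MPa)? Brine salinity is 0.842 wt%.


dP = mdot * 1000 / II
dP = 98.019 * 1000 / 35.673
dP = 2747.7 kPa


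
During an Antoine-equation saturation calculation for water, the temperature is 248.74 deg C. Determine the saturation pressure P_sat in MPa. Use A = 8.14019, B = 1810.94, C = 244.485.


P_sat = 10^(A - B/(C + T)) / 760 * 0.101325
P_sat = 10^(8.14019 - 1810.94/(244.485 + 248.74)) / 760 * 0.101325
P_sat = 3.9216 MPa


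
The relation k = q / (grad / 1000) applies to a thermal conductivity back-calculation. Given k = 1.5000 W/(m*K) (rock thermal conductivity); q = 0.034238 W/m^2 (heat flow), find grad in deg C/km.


grad = q / k * 1000
grad = 0.034238 / 1.5000 * 1000
grad = 22.825 deg C/km


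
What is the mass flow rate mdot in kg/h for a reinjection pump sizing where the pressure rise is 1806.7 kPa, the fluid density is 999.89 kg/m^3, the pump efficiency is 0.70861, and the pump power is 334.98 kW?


mdot = P_pump * rho * eta / dP
mdot = 334.98 * 999.89 * 0.70861 / 1806.7
mdot = 131.3688 kg/s
Convert: 131.3688 kg/s * 3600.0 = 4.7293e+05 kg/h
mdot = 4.7293e+05 kg/h


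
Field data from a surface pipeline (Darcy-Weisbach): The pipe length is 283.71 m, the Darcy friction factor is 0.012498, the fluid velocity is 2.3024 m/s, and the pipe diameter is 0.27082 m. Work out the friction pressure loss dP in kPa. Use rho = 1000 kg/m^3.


dP = f * (L/D) * (rho*vel^2/2) / 1000
dP = 0.012498 * (283.71/0.27082) * (1000*2.3024^2/2) / 1000
dP = 34.703 kPa


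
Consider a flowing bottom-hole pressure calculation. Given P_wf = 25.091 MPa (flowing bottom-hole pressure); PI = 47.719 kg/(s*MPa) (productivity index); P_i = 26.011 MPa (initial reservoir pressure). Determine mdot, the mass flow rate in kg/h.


mdot = (P_i - P_wf) * PI
mdot = (26.011 - 25.091) * 47.719
mdot = 43.90148 kg/s
Convert: 43.90148 kg/s * 3600.0 = 1.5805e+05 kg/h
mdot = 1.5805e+05 kg/h


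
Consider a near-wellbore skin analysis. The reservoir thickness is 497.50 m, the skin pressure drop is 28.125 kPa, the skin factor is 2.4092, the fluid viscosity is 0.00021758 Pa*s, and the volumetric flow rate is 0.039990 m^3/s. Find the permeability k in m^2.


k = S*q*mu / (2*pi*dP_s*1000*hr)
k = 2.4092*0.039990*0.00021758 / (2*pi*28.125*1000*497.50)
k = 2.3844e-13 m^2


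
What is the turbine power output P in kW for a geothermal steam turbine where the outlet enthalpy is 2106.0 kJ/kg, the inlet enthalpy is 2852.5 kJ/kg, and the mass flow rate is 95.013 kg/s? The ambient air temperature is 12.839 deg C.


P = mdot * (h_in - h_out) / 1000
P = 95.013 * (2852.5 - 2106.0) / 1000
P = 70.92720 MW
Convert: 70.92720 MW * 1000.0 = 70927 kW
P = 70927 kW


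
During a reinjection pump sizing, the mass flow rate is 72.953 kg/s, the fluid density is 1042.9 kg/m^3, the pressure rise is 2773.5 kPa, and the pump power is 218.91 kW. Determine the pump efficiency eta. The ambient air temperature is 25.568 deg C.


eta = mdot * dP / (rho * P_pump)
eta = 72.953 * 2773.5 / (1042.9 * 218.91)
eta = 0.88626


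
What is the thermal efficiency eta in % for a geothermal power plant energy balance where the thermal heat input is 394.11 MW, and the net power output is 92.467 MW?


eta = W_net / Q_in * 100
eta = 92.467 / 394.11 * 100
eta = 23.462 %


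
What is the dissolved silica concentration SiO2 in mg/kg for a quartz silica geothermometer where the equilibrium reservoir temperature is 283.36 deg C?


SiO2 = 10^(5.19 - 1309/(T_eq + 273.15))
SiO2 = 10^(5.19 - 1309/(283.36 + 273.15))
SiO2 = 688.40 mg/kg


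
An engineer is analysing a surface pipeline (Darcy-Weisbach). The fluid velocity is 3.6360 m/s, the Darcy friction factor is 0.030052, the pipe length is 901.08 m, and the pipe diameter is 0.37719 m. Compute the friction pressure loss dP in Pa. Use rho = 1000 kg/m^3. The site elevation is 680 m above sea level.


dP = f * (L/D) * (rho*vel^2/2) / 1000
dP = 0.030052 * (901.08/0.37719) * (1000*3.6360^2/2) / 1000
dP = 474.5635 kPa
Convert: 474.5635 kPa * 1000.0 = 4.7456e+05 Pa
dP = 4.7456e+05 Pa


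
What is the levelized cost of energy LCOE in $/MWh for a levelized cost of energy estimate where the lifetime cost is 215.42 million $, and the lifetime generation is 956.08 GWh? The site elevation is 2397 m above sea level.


LCOE = C_tot / E_tot * 100
LCOE = 215.42 / 956.08 * 100
LCOE = 22.53159 cents/kWh
Convert: 22.53159 cents/kWh * 10.0 = 225.32 $/MWh
LCOE = 225.32 $/MWh


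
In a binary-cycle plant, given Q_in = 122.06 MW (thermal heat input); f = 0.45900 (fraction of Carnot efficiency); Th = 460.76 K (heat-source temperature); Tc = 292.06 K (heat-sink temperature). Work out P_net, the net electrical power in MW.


Step 1: eta = (1 - Tc/Th)*f = (1 - 292.06/460.76)*0.459 = 0.1680556
Step 2: P_net = eta * Q_in = 0.1680556 * 122.06 = 20.513 MW
P_net = 20.513 MW


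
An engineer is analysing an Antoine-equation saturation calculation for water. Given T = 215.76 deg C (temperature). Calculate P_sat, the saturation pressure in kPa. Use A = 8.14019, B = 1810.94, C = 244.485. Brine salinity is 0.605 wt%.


P_sat = 10^(A - B/(C + T)) / 760 * 0.101325
P_sat = 10^(8.14019 - 1810.94/(244.485 + 215.76)) / 760 * 0.101325
P_sat = 2.139748 MPa
Convert: 2.139748 MPa * 1000.0 = 2139.7 kPa
P_sat = 2139.7 kPa


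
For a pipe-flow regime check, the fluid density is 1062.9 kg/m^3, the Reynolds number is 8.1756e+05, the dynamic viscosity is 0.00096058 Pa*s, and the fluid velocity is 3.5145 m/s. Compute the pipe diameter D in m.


D = Re * mu / (rho * vel)
D = 8.1756e+05 * 0.00096058 / (1062.9 * 3.5145)
D = 0.21023 m


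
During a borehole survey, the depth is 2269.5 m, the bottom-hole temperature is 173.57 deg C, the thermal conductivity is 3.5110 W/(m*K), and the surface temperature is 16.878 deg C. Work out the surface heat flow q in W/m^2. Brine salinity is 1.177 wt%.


Step 1: grad = (T_d - T_surf)/d * 1000 = (173.57 - 16.878)/2269.5 * 1000 = 69.04252 deg C/km
Step 2: q = k * grad / 1000 = 3.511 * 69.04252 / 1000 = 0.24241 W/m^2
q = 0.24241 W/m^2


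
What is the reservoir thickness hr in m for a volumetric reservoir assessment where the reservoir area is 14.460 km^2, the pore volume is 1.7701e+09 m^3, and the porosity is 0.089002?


hr = Vp / (A * 1e6 * phi)
hr = 1.7701e+09 / (14.460 * 1e6 * 0.089002)
hr = 1375.4 m


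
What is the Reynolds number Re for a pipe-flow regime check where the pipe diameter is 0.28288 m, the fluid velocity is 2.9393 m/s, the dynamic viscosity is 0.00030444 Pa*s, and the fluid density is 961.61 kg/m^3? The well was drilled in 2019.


Re = rho * vel * D / mu
Re = 961.61 * 2.9393 * 0.28288 / 0.00030444
Re = 2.6263e+06


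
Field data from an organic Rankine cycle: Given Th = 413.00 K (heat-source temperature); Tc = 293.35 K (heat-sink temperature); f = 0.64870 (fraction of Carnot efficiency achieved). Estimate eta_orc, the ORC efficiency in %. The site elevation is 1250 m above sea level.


eta_orc = (1 - Tc/Th) * f * 100
eta_orc = (1 - 293.35/413.00) * 0.64870 * 100
eta_orc = 18.793 %


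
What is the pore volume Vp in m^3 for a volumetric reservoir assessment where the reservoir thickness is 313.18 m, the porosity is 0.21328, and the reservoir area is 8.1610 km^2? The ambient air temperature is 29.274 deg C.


Vp = A * 1e6 * hr * phi
Vp = 8.1610 * 1e6 * 313.18 * 0.21328
Vp = 5.4511e+08 m^3


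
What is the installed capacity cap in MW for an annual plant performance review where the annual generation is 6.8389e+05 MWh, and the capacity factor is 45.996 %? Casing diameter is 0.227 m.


cap = E_a / (CF/100 * 8760)
cap = 6.8389e+05 / (45.996/100 * 8760)
cap = 169.73 MW


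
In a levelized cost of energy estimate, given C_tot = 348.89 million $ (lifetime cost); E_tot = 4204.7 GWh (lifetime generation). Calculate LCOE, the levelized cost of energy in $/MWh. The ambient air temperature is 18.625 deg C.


LCOE = C_tot / E_tot * 100
LCOE = 348.89 / 4204.7 * 100
LCOE = 8.297619 cents/kWh
Convert: 8.297619 cents/kWh * 10.0 = 82.976 $/MWh
LCOE = 82.976 $/MWh


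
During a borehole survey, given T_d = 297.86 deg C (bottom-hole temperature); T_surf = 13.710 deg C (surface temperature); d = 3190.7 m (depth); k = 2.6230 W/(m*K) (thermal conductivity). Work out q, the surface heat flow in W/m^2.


Step 1: grad = (T_d - T_surf)/d * 1000 = (297.86 - 13.71)/3190.7 * 1000 = 89.05569 deg C/km
Step 2: q = k * grad / 1000 = 2.623 * 89.05569 / 1000 = 0.23359 W/m^2
q = 0.23359 W/m^2


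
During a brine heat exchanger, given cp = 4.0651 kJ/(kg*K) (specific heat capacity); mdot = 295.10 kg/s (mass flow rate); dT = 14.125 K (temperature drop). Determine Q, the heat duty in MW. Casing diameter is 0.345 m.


Q = mdot * cp * dT / 1000
Q = 295.10 * 4.0651 * 14.125 / 1000
Q = 16.945 MW


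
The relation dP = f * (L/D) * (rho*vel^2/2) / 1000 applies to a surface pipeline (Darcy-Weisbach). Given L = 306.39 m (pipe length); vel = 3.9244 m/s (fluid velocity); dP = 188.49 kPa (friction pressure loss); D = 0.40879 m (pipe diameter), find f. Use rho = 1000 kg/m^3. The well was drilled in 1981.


f = dP*1000 / ((L/D)*(rho*vel^2/2))
f = 188.49*1000 / ((306.39/0.40879)*(1000*3.9244^2/2))
f = 0.032659


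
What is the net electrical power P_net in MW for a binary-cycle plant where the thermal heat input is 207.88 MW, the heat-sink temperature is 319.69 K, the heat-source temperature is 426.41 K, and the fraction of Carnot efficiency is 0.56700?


Step 1: eta = (1 - Tc/Th)*f = (1 - 319.69/426.41)*0.567 = 0.1419062
Step 2: P_net = eta * Q_in = 0.1419062 * 207.88 = 29.499 MW
P_net = 29.499 MW


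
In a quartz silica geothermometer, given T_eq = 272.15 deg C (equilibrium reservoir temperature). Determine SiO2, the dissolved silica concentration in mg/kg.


SiO2 = 10^(5.19 - 1309/(T_eq + 273.15))
SiO2 = 10^(5.19 - 1309/(272.15 + 273.15))
SiO2 = 615.87 mg/kg


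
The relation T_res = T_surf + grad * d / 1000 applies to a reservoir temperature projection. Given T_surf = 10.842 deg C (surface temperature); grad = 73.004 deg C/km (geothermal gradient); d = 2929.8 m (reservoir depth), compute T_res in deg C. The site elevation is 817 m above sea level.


T_res = T_surf + grad * d / 1000
T_res = 10.842 + 73.004 * 2929.8 / 1000
T_res = 224.73 deg C


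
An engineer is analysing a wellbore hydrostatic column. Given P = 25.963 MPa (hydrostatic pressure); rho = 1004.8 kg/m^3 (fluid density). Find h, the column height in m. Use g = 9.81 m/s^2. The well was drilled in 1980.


h = P * 1e6 / (g * rho)
h = 25.963 * 1e6 / (9.81 * 1004.8)
h = 2633.9 m


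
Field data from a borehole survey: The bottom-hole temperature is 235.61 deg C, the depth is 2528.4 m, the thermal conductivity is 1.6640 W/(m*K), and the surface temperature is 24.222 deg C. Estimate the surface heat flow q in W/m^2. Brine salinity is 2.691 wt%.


Step 1: grad = (T_d - T_surf)/d * 1000 = (235.61 - 24.222)/2528.4 * 1000 = 83.60544 deg C/km
Step 2: q = k * grad / 1000 = 1.664 * 83.60544 / 1000 = 0.13912 W/m^2
q = 0.13912 W/m^2


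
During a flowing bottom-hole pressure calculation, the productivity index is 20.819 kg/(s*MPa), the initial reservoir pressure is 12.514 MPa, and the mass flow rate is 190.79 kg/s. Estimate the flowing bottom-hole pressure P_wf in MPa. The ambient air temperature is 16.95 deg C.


P_wf = P_i - mdot / PI
P_wf = 12.514 - 190.79 / 20.819
P_wf = 3.3498 MPa


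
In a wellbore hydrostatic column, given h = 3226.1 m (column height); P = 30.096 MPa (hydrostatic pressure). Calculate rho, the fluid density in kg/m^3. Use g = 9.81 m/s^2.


rho = P * 1e6 / (g * h)
rho = 30.096 * 1e6 / (9.81 * 3226.1)
rho = 950.96 kg/m^3


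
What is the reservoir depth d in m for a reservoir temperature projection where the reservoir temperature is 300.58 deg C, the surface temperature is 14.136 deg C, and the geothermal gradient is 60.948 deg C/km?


d = (T_res - T_surf) / grad * 1000
d = (300.58 - 14.136) / 60.948 * 1000
d = 4699.8 m


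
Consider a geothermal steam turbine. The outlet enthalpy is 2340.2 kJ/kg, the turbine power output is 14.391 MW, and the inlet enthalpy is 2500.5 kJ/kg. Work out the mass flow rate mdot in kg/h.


mdot = P * 1000 / (h_in - h_out)
mdot = 14.391 * 1000 / (2500.5 - 2340.2)
mdot = 89.77542 kg/s
Convert: 89.77542 kg/s * 3600.0 = 3.2319e+05 kg/h
mdot = 3.2319e+05 kg/h


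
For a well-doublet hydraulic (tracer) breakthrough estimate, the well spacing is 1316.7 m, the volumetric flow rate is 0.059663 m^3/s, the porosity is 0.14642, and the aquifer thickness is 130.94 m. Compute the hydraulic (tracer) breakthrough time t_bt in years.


t_bt = pi * hr * phi * L^2 / (3 * Qv) / (365.25*86400)
t_bt = pi * 130.94 * 0.14642 * 1316.7^2 / (3 * 0.059663) / (365.25*86400)
t_bt = 18.487 years


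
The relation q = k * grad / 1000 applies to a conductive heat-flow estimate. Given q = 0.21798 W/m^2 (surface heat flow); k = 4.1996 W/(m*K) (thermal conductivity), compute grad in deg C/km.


grad = q * 1000 / k
grad = 0.21798 * 1000 / 4.1996
grad = 51.905 deg C/km


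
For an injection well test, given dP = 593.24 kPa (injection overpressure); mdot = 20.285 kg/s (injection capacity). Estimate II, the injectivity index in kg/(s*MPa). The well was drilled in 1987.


II = mdot * 1000 / dP
II = 20.285 * 1000 / 593.24
II = 34.194 kg/(s*MPa)


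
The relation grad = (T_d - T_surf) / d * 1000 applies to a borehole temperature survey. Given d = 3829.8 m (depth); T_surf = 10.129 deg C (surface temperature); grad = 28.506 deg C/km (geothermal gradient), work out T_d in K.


T_d = T_surf + grad * d / 1000
T_d = 10.129 + 28.506 * 3829.8 / 1000
T_d = 119.3013 deg C
Convert to K: 119.3013 + 273.15 = 392.45 K
T_d = 392.45 K


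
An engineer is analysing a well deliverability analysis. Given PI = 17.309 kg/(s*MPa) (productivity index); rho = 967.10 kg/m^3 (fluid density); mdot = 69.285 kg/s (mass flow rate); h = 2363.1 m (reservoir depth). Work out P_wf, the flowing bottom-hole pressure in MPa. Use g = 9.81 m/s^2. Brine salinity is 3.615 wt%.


Step 1: P_i = rho*g*h/1e6 = 967.1*9.81*2363.1/1e6 = 22.41932 MPa
Step 2: P_wf = P_i - mdot/PI = 22.41932 - 69.285/17.309 = 18.416 MPa
P_wf = 18.416 MPa


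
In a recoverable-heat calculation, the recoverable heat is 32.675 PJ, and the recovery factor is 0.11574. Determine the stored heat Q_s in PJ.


Q_s = Q_rec / RF
Q_s = 32.675 / 0.11574
Q_s = 282.31 PJ


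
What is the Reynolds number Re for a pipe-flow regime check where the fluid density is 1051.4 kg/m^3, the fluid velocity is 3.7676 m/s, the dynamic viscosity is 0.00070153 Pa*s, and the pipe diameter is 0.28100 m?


Re = rho * vel * D / mu
Re = 1051.4 * 3.7676 * 0.28100 / 0.00070153
Re = 1.5867e+06


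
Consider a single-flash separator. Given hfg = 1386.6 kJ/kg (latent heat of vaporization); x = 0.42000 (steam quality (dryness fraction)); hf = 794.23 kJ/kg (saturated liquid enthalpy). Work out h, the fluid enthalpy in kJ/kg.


h = hf + x * hfg
h = 794.23 + 0.42000 * 1386.6
h = 1376.6 kJ/kg


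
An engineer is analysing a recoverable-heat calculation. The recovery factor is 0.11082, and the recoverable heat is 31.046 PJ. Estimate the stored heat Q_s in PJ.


Q_s = Q_rec / RF
Q_s = 31.046 / 0.11082
Q_s = 280.15 PJ


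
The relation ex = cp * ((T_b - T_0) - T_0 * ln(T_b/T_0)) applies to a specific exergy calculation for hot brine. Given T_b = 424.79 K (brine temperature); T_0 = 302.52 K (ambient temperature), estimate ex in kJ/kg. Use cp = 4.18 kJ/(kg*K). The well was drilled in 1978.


ex = cp * ((T_b - T_0) - T_0 * ln(T_b/T_0))
ex = 4.18 * ((424.79 - 302.52) - 302.52 * ln(424.79/302.52))
ex = 81.846 kJ/kg


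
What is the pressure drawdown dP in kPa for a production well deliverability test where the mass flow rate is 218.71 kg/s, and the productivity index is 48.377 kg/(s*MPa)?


dP = mdot * 1000 / PI
dP = 218.71 * 1000 / 48.377
dP = 4521.0 kPa
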